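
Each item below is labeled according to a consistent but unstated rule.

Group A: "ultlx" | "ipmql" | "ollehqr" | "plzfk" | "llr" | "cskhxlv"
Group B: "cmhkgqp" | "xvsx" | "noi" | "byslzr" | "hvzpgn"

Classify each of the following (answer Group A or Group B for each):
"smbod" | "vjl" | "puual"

Group B, Group A, Group A

A rule that fits every label: odd length AND contains 'l' — true of each 'Group A' example, false of each 'Group B' one.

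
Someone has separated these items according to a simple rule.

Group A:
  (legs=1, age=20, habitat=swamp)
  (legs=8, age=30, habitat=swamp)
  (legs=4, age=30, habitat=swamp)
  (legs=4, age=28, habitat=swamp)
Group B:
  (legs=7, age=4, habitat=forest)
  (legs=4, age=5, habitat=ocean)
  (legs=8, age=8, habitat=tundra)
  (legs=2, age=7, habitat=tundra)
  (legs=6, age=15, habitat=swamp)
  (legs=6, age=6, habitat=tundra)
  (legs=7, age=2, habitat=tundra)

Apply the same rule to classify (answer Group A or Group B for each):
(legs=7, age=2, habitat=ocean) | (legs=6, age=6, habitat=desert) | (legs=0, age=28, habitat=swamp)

Group B, Group B, Group A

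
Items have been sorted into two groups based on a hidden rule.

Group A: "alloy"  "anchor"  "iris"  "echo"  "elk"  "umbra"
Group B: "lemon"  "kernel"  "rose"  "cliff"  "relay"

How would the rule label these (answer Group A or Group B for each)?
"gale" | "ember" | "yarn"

Group B, Group A, Group B

The rule appears to be: starts with a vowel.
"gale" → starts with 'g' → Group B.
"ember" → starts with 'e' → Group A.
"yarn" → starts with 'y' → Group B.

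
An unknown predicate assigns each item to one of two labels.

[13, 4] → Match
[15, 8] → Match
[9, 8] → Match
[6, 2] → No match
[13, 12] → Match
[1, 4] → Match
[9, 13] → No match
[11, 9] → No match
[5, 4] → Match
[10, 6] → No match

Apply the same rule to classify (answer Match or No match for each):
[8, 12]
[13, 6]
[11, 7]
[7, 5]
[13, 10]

No match, Match, No match, No match, Match

The pattern is that an item is 'Match' exactly when: sum is odd.
[8, 12]: 8+12 = 20 — doesn't match, so No match.
[13, 6]: 13+6 = 19 — checks out, so Match.
[11, 7]: 11+7 = 18 — doesn't match, so No match.
[7, 5]: 7+5 = 12 — doesn't match, so No match.
[13, 10]: 13+10 = 23 — checks out, so Match.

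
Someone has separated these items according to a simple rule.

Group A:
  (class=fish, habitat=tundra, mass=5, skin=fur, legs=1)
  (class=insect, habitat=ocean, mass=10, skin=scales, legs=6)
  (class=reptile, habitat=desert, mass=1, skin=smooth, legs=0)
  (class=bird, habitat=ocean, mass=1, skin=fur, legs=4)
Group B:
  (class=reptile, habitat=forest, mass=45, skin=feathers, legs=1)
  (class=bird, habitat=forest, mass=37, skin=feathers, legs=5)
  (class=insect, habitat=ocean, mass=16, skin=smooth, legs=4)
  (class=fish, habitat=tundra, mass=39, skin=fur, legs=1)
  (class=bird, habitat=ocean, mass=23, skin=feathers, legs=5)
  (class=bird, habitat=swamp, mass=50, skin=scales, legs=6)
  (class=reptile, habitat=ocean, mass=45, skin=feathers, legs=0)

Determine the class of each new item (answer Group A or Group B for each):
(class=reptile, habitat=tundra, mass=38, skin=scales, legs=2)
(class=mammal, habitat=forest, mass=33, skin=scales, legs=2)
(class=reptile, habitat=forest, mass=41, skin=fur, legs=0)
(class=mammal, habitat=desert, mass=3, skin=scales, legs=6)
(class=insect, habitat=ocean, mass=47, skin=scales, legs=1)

'Group A' ⟺ mass ≤ 10.

Group B, Group B, Group B, Group A, Group B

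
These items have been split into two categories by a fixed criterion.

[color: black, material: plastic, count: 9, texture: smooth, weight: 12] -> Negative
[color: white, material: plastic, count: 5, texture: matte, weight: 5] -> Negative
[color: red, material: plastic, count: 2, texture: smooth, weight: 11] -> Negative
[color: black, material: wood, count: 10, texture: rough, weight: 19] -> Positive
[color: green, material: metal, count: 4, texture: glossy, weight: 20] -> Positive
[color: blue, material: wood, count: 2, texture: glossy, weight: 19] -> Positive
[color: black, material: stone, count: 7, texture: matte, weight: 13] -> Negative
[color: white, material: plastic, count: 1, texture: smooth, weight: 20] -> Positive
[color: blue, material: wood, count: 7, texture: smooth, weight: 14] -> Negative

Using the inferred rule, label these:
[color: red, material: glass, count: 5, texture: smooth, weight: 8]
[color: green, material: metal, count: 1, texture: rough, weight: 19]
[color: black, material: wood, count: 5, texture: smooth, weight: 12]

One predicate separates the groups cleanly: weight ≥ 19.
[color: red, material: glass, count: 5, texture: smooth, weight: 8]: Negative (weight = 8). [color: green, material: metal, count: 1, texture: rough, weight: 19]: Positive (weight = 19). [color: black, material: wood, count: 5, texture: smooth, weight: 12]: Negative (weight = 12).

Negative, Positive, Negative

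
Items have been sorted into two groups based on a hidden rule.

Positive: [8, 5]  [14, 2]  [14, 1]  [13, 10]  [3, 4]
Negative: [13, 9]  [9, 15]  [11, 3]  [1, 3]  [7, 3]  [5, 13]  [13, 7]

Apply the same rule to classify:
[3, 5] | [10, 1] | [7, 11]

Negative, Positive, Negative

The classifier is using: product is even.
[3, 5]: Negative (3·5 = 15). [10, 1]: Positive (10·1 = 10). [7, 11]: Negative (7·11 = 77).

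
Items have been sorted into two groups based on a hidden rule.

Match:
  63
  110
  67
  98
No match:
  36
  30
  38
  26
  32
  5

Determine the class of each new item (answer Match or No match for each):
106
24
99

A rule that fits every label: at least 63 — true of each 'Match' example, false of each 'No match' one.
106: 106 ≥ 63, passes → Match. 24: 24 < 63, fails the rule → No match. 99: 99 ≥ 63, passes → Match.

Match, No match, Match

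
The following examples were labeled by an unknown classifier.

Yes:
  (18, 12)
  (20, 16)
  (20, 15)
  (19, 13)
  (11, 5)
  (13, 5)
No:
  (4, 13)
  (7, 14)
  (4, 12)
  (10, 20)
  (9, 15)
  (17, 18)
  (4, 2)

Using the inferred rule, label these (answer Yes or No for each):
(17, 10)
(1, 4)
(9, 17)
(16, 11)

One predicate separates the groups cleanly: first > second AND sum ≥ 16.
(17, 10): 17 > 10, 17+10 = 27 — fits, so Yes. (1, 4): 1 < 4, 1+4 = 5 — does not pass, so No. (9, 17): 9 < 17, 9+17 = 26 — does not pass, so No. (16, 11): 16 > 11, 16+11 = 27 — fits, so Yes.

Yes, No, No, Yes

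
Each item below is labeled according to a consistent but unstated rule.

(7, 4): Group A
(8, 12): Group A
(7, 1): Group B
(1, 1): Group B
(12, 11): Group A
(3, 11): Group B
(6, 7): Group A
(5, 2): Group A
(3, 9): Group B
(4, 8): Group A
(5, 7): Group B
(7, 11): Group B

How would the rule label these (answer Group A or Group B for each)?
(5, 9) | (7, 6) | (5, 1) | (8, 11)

The distinguishing property — product is even — holds for all the 'Group A' cases and none of the 'Group B' cases.
(5, 9): Group B (5·9 = 45). (7, 6): Group A (7·6 = 42). (5, 1): Group B (5·1 = 5). (8, 11): Group A (8·11 = 88).

Group B, Group A, Group B, Group A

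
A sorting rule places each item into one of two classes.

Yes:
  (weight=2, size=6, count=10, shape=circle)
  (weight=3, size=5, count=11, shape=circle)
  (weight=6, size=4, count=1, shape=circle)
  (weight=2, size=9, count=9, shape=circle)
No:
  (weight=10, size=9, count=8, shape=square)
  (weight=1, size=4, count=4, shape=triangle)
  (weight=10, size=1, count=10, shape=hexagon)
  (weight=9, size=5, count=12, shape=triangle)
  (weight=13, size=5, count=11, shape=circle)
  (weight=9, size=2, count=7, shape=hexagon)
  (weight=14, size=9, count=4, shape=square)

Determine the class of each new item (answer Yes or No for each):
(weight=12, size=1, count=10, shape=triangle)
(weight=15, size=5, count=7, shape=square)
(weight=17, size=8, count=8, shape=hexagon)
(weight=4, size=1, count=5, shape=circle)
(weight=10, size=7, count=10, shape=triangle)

The simplest hypothesis consistent with all the labels is: shape is circle AND weight ≤ 6.
(weight=12, size=1, count=10, shape=triangle) → shape is triangle, weight = 12 → No.
(weight=15, size=5, count=7, shape=square) → shape is square, weight = 15 → No.
(weight=17, size=8, count=8, shape=hexagon) → shape is hexagon, weight = 17 → No.
(weight=4, size=1, count=5, shape=circle) → shape is circle, weight = 4 → Yes.
(weight=10, size=7, count=10, shape=triangle) → shape is triangle, weight = 10 → No.

No, No, No, Yes, No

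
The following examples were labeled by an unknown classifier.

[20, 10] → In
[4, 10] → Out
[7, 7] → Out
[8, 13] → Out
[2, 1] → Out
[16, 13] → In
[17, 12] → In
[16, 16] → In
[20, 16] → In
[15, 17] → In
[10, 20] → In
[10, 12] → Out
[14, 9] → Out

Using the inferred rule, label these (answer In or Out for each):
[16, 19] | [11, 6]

In, Out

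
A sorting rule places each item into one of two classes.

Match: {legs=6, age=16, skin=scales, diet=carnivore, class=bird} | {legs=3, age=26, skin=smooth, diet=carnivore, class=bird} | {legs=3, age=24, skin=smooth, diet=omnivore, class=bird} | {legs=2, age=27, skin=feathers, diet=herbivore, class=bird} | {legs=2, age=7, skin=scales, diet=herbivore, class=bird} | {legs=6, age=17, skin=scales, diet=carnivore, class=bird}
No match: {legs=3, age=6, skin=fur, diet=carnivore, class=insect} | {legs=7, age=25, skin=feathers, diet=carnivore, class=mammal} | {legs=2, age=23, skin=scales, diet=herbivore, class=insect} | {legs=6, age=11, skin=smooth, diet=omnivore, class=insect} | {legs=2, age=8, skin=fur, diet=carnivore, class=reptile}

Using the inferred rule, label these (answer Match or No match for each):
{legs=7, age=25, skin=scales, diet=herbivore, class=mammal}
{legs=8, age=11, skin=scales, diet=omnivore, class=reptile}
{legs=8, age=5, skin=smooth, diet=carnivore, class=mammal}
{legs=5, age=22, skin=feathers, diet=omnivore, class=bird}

Checking candidate rules against both groups, what survives is: class is bird.
No match: {legs=7, age=25, skin=scales, diet=herbivore, class=mammal}, since class is mammal.
No match: {legs=8, age=11, skin=scales, diet=omnivore, class=reptile}, since class is reptile.
No match: {legs=8, age=5, skin=smooth, diet=carnivore, class=mammal}, since class is mammal.
Match: {legs=5, age=22, skin=feathers, diet=omnivore, class=bird}, since class is bird.

No match, No match, No match, Match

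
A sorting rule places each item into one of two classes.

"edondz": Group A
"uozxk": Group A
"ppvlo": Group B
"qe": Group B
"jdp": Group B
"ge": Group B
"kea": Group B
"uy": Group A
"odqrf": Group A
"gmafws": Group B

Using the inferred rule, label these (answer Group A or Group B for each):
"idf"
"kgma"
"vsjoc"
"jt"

Group A, Group B, Group B, Group B

The distinguishing property — starts with a vowel — holds for all the 'Group A' cases and none of the 'Group B' cases.
"idf": starts with 'i' — checks out, so Group A. "kgma": starts with 'k' — does not fit, so Group B. "vsjoc": starts with 'v' — does not fit, so Group B. "jt": starts with 'j' — does not fit, so Group B.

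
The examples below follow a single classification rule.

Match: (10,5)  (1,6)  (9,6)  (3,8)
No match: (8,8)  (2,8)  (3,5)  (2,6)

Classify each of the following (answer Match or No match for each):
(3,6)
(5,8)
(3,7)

Match, Match, No match

Comparing the two groups points to one rule — sum is odd.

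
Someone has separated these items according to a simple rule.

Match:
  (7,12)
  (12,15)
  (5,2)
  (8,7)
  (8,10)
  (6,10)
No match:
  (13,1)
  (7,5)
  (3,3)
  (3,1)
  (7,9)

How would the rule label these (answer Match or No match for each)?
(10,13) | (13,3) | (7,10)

The common property of the 'Match' items is: product is even. No 'No match' item has it.
(10,13): Match (10·13 = 130).
(13,3): No match (13·3 = 39).
(7,10): Match (7·10 = 70).

Match, No match, Match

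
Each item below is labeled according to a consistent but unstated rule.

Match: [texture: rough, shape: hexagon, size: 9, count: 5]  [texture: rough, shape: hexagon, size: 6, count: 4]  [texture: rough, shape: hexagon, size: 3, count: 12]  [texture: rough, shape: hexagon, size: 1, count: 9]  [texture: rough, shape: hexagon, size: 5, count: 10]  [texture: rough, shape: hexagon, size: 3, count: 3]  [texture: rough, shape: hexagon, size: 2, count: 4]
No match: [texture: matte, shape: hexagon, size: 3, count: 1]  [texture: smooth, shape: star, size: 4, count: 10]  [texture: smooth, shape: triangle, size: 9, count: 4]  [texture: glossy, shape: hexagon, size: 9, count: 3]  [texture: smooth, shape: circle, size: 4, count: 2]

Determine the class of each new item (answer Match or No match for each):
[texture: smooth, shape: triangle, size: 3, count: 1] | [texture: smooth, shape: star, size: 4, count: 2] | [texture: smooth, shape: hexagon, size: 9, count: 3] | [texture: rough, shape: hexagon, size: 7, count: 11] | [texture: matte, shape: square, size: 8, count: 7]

No match, No match, No match, Match, No match

All 'Match' examples share one property — texture is rough — and every 'No match' example lacks it.
No match: [texture: smooth, shape: triangle, size: 3, count: 1], since texture is smooth. No match: [texture: smooth, shape: star, size: 4, count: 2], since texture is smooth. No match: [texture: smooth, shape: hexagon, size: 9, count: 3], since texture is smooth. Match: [texture: rough, shape: hexagon, size: 7, count: 11], since texture is rough. No match: [texture: matte, shape: square, size: 8, count: 7], since texture is matte.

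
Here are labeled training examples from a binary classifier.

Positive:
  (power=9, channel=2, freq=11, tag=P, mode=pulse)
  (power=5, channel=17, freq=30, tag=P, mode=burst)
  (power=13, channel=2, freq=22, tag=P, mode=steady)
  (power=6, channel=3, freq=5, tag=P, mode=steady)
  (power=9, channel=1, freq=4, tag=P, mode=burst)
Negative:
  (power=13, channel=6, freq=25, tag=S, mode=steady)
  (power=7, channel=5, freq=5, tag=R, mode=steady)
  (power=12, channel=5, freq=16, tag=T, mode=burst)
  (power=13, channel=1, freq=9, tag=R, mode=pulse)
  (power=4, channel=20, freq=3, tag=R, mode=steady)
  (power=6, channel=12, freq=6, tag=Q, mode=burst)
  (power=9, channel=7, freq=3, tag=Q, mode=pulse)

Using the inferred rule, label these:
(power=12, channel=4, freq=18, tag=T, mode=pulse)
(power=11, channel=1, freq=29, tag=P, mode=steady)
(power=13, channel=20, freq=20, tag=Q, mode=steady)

The classifier is using: tag is P.
(power=12, channel=4, freq=18, tag=T, mode=pulse): Negative (tag is T).
(power=11, channel=1, freq=29, tag=P, mode=steady): Positive (tag is P).
(power=13, channel=20, freq=20, tag=Q, mode=steady): Negative (tag is Q).

Negative, Positive, Negative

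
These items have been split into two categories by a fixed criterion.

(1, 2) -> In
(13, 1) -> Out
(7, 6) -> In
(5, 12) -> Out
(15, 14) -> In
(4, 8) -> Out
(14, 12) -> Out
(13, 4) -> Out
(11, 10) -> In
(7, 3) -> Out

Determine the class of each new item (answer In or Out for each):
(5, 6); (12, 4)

'In' ⟺ |first − second| ≤ 1.

In, Out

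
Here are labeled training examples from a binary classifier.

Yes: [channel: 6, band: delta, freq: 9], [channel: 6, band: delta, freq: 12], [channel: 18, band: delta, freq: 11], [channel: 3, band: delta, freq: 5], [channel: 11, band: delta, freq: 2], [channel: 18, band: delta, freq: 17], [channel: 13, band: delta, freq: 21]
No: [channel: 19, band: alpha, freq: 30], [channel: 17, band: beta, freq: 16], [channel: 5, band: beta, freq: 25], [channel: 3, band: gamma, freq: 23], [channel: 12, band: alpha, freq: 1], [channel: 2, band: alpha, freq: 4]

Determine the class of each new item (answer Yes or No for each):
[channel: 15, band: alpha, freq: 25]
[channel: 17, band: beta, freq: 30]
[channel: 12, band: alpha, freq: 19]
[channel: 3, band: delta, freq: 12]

No, No, No, Yes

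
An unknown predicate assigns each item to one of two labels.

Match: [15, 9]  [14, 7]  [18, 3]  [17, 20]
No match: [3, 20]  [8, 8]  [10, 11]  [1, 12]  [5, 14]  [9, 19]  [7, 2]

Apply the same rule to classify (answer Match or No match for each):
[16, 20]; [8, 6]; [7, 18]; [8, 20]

Match, No match, No match, No match

The rule appears to be: first ≥ 11.
[16, 20] — first 16, hence Match. [8, 6] — first 8, hence No match. [7, 18] — first 7, hence No match. [8, 20] — first 8, hence No match.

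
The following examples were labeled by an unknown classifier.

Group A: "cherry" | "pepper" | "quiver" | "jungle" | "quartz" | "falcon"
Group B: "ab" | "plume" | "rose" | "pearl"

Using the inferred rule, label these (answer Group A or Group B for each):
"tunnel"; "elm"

Group A, Group B

The common property of the 'Group A' items is: length 6. No 'Group B' item has it.
Group A: "tunnel", since length 6.
Group B: "elm", since length 3.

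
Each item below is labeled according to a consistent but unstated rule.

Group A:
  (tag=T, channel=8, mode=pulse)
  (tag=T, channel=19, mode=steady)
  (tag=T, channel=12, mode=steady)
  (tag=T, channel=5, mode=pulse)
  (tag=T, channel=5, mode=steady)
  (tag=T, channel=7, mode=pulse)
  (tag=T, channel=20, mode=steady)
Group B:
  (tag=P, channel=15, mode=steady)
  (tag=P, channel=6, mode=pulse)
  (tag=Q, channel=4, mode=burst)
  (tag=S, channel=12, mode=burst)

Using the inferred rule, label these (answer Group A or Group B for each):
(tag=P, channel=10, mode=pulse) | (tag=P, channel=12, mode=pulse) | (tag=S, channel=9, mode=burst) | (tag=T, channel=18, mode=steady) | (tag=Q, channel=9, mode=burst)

Group B, Group B, Group B, Group A, Group B

The rule appears to be: tag is T.
(tag=P, channel=10, mode=pulse) → tag is P → Group B. (tag=P, channel=12, mode=pulse) → tag is P → Group B. (tag=S, channel=9, mode=burst) → tag is S → Group B. (tag=T, channel=18, mode=steady) → tag is T → Group A. (tag=Q, channel=9, mode=burst) → tag is Q → Group B.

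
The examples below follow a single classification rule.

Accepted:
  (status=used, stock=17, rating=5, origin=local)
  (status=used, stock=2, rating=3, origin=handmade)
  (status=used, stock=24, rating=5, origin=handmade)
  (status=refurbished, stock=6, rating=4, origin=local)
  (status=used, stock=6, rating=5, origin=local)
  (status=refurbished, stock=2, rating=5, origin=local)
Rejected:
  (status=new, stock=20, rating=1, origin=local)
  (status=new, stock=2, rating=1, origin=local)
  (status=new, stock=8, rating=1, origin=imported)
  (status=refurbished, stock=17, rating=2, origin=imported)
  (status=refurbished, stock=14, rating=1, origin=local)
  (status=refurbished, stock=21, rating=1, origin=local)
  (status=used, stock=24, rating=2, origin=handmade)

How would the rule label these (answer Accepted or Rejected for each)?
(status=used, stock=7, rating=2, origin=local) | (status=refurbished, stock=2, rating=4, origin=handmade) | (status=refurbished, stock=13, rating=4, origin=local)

All 'Accepted' examples share one property — rating ≥ 3 — and every 'Rejected' example lacks it.
(status=used, stock=7, rating=2, origin=local): Rejected (rating = 2).
(status=refurbished, stock=2, rating=4, origin=handmade): Accepted (rating = 4).
(status=refurbished, stock=13, rating=4, origin=local): Accepted (rating = 4).

Rejected, Accepted, Accepted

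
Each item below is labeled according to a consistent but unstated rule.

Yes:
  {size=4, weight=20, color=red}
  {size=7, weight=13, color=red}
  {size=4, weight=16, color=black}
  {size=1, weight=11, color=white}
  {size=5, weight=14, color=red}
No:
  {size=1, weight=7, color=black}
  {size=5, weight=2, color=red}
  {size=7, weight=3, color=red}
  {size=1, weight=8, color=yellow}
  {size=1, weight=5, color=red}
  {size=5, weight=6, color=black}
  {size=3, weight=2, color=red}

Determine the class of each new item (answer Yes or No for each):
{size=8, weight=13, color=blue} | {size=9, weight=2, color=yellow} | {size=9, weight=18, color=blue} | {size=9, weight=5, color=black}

Yes, No, Yes, No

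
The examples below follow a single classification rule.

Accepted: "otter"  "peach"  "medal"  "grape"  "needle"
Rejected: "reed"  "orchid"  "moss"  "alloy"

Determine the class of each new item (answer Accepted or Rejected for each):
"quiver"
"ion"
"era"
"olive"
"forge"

The distinguishing property — length ≥ 5 AND contains 'e' — holds for all the 'Accepted' cases and none of the 'Rejected' cases.
"quiver" → length 6, has 'e' → Accepted.
"ion" → length 3, no 'e' → Rejected.
"era" → length 3, has 'e' → Rejected.
"olive" → length 5, has 'e' → Accepted.
"forge" → length 5, has 'e' → Accepted.

Accepted, Rejected, Rejected, Accepted, Accepted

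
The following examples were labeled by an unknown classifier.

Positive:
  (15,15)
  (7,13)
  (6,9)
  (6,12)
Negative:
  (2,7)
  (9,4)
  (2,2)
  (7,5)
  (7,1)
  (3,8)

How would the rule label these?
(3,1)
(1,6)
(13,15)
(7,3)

Negative, Negative, Positive, Negative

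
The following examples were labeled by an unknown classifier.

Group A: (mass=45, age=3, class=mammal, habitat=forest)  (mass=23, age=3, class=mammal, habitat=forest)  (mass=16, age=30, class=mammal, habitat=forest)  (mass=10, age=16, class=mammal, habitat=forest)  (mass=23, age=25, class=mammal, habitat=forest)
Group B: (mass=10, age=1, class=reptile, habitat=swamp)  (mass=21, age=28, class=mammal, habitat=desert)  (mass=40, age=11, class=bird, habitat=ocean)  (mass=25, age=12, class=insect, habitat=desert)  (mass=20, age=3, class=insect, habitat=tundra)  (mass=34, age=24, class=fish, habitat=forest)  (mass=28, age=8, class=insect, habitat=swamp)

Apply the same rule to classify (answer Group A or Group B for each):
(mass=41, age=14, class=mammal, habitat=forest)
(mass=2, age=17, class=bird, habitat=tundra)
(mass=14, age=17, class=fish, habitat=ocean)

A rule that fits every label: habitat is forest AND class is mammal — true of each 'Group A' example, false of each 'Group B' one.
(mass=41, age=14, class=mammal, habitat=forest) → habitat is forest, class is mammal → Group A.
(mass=2, age=17, class=bird, habitat=tundra) → habitat is tundra, class is bird → Group B.
(mass=14, age=17, class=fish, habitat=ocean) → habitat is ocean, class is fish → Group B.

Group A, Group B, Group B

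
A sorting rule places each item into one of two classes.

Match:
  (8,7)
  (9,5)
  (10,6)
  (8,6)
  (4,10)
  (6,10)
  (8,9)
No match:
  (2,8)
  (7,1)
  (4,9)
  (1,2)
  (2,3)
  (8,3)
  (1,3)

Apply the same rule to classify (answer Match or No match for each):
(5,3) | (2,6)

No match, No match

All 'Match' examples share one property — sum ≥ 14 — and every 'No match' example lacks it.
(5,3): 5+3 = 8, does not fit → No match. (2,6): 2+6 = 8, does not fit → No match.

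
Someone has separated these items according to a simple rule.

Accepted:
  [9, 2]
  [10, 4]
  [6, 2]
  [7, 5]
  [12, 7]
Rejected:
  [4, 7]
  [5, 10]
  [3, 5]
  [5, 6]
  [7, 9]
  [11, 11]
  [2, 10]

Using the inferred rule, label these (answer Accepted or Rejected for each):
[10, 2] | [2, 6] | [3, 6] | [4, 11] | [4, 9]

The rule appears to be: first > second.
[10, 2] → 10 > 2 → Accepted. [2, 6] → 2 < 6 → Rejected. [3, 6] → 3 < 6 → Rejected. [4, 11] → 4 < 11 → Rejected. [4, 9] → 4 < 9 → Rejected.

Accepted, Rejected, Rejected, Rejected, Rejected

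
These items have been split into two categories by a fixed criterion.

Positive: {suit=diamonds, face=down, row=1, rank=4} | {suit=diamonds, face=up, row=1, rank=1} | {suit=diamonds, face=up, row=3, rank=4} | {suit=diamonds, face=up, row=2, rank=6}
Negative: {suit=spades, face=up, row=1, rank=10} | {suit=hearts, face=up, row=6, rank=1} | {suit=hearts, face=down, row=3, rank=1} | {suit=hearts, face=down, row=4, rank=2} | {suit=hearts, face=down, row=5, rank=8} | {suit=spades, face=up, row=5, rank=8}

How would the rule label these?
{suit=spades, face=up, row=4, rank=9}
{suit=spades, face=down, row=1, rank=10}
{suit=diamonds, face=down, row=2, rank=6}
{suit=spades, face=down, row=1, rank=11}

Negative, Negative, Positive, Negative

Every 'Positive' example satisfies: suit is diamonds. None of the 'Negative' examples do.
{suit=spades, face=up, row=4, rank=9} — suit is spades, hence Negative. {suit=spades, face=down, row=1, rank=10} — suit is spades, hence Negative. {suit=diamonds, face=down, row=2, rank=6} — suit is diamonds, hence Positive. {suit=spades, face=down, row=1, rank=11} — suit is spades, hence Negative.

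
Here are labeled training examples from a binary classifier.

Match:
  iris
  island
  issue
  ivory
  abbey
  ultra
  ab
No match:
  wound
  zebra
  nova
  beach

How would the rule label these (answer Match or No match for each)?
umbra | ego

'Match' ⟺ starts with a vowel.

Match, Match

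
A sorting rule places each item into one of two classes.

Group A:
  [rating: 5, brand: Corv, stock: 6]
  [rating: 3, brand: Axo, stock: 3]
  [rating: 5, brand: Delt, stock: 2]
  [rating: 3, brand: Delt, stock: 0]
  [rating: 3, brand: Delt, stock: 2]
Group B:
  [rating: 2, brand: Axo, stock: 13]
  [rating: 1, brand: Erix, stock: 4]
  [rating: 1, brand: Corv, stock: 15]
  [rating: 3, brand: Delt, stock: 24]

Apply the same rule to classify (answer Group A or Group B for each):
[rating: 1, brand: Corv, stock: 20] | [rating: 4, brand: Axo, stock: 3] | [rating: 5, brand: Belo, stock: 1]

Group B, Group A, Group A

The pattern is that an item is 'Group A' exactly when: rating ≥ 2 AND stock ≤ 6.
[rating: 1, brand: Corv, stock: 20]: rating = 1, stock = 20, does not satisfy this → Group B.
[rating: 4, brand: Axo, stock: 3]: rating = 4, stock = 3, matches → Group A.
[rating: 5, brand: Belo, stock: 1]: rating = 5, stock = 1, matches → Group A.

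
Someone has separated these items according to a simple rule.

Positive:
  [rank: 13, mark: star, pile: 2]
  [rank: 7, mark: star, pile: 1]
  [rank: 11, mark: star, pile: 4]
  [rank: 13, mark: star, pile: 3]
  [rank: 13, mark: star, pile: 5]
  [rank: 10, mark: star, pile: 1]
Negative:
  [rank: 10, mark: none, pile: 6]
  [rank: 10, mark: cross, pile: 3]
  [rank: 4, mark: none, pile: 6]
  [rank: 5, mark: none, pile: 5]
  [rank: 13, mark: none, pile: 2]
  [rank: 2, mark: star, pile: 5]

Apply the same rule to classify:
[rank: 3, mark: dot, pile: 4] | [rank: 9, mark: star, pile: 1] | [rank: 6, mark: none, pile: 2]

'Positive' ⟺ mark is star AND rank ≥ 4.
[rank: 3, mark: dot, pile: 4]: Negative (mark is dot, rank = 3).
[rank: 9, mark: star, pile: 1]: Positive (mark is star, rank = 9).
[rank: 6, mark: none, pile: 2]: Negative (mark is none, rank = 6).

Negative, Positive, Negative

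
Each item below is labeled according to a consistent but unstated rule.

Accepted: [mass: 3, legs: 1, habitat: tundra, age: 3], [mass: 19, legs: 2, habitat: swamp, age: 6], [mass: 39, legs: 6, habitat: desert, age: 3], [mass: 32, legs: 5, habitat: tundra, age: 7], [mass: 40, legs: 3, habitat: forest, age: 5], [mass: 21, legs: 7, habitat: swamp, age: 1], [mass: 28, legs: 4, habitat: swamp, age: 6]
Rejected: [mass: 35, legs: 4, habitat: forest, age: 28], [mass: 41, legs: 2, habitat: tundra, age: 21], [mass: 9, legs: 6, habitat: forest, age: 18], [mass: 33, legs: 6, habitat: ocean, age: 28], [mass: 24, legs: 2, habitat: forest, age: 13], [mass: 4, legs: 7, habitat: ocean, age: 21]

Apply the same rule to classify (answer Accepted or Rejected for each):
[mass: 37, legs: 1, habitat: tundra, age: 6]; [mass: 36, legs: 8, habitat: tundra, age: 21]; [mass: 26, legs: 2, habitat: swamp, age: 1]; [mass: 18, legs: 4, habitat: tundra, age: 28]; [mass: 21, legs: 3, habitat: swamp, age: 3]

Accepted, Rejected, Accepted, Rejected, Accepted

'Accepted' ⟺ age ≤ 7.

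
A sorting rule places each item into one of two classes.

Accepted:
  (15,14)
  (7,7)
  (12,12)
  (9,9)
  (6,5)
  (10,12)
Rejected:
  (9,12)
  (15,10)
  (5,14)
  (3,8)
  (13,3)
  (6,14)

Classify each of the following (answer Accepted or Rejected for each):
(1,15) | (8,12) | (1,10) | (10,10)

Rejected, Rejected, Rejected, Accepted

'Accepted' ⟺ |first − second| ≤ 2.
(1,15): |1−15| = 14, does not fit → Rejected.
(8,12): |8−12| = 4, does not fit → Rejected.
(1,10): |1−10| = 9, does not fit → Rejected.
(10,10): |10−10| = 0, fits → Accepted.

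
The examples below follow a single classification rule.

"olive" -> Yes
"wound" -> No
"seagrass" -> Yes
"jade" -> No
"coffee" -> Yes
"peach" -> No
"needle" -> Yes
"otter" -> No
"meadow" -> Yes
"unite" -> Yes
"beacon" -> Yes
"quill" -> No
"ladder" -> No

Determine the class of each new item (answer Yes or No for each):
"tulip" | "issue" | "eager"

No, Yes, Yes

A rule that fits every label: has ≥ 3 vowels — true of each 'Yes' example, false of each 'No' one.
"tulip": 2 vowels — does not fit, so No. "issue": 3 vowels — checks out, so Yes. "eager": 3 vowels — checks out, so Yes.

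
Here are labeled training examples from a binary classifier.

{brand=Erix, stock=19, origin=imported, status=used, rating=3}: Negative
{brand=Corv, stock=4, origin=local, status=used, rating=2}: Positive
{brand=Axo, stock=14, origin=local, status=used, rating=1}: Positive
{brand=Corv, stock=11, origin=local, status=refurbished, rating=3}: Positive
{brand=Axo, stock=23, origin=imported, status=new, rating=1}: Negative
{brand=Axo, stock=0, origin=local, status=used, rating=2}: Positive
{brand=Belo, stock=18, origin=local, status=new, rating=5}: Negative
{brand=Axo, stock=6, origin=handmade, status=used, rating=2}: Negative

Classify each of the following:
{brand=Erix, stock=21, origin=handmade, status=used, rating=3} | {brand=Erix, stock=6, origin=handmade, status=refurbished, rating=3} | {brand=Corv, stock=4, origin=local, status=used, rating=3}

Negative, Negative, Positive

The common property of the 'Positive' items is: origin is local AND rating ≤ 3. No 'Negative' item has it.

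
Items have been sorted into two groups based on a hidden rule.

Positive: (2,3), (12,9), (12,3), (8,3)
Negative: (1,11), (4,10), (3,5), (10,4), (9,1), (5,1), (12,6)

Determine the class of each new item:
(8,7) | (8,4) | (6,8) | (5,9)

Rule: sum is odd. This holds for each 'Positive' example and fails for each 'Negative' one.
(8,7): 8+7 = 15, qualifies → Positive.
(8,4): 8+4 = 12, lacks this property → Negative.
(6,8): 6+8 = 14, lacks this property → Negative.
(5,9): 5+9 = 14, lacks this property → Negative.

Positive, Negative, Negative, Negative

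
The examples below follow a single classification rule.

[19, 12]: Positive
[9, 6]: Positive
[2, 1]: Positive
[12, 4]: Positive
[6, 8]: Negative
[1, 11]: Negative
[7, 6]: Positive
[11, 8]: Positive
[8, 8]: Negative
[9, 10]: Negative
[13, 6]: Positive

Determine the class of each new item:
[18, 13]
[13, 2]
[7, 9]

Positive, Positive, Negative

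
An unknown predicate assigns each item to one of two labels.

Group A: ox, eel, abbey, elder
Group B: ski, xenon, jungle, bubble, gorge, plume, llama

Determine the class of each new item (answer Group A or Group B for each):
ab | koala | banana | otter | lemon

One predicate separates the groups cleanly: starts with a vowel.
ab — starts with 'a', hence Group A.
koala — starts with 'k', hence Group B.
banana — starts with 'b', hence Group B.
otter — starts with 'o', hence Group A.
lemon — starts with 'l', hence Group B.

Group A, Group B, Group B, Group A, Group B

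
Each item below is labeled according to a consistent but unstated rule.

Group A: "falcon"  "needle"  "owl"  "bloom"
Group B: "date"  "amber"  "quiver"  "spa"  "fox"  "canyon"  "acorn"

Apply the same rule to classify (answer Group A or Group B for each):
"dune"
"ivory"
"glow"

Group B, Group B, Group A

'Group A' ⟺ contains 'l'.
"dune": Group B (no 'l').
"ivory": Group B (no 'l').
"glow": Group A (has 'l').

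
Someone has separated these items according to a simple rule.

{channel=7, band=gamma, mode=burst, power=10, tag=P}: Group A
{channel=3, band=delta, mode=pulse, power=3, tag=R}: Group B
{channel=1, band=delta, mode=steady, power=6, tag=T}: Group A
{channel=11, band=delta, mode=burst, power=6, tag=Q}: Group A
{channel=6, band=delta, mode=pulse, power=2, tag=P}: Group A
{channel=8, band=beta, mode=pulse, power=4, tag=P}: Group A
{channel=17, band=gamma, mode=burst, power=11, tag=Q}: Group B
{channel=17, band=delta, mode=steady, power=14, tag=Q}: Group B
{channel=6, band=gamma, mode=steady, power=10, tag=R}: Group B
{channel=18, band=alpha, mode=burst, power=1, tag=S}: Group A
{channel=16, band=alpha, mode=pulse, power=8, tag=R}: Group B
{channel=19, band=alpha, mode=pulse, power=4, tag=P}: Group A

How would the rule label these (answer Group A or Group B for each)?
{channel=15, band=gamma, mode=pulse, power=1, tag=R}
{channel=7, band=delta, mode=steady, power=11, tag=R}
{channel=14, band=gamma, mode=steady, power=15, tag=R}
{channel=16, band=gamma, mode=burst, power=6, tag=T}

Group B, Group B, Group B, Group A

A rule that fits every label: tag is not R AND power ≤ 10 — true of each 'Group A' example, false of each 'Group B' one.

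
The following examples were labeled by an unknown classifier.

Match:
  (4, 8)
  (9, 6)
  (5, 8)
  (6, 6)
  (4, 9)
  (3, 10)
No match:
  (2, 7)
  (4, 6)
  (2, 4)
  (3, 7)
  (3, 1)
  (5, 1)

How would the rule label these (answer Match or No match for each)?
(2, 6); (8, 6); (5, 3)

No match, Match, No match

Rule: sum ≥ 12. This holds for each 'Match' example and fails for each 'No match' one.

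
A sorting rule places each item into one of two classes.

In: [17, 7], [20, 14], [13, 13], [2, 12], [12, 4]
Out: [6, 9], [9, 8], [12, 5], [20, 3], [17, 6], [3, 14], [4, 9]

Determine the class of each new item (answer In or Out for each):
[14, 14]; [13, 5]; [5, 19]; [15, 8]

In, In, In, Out

One predicate separates the groups cleanly: sum is even.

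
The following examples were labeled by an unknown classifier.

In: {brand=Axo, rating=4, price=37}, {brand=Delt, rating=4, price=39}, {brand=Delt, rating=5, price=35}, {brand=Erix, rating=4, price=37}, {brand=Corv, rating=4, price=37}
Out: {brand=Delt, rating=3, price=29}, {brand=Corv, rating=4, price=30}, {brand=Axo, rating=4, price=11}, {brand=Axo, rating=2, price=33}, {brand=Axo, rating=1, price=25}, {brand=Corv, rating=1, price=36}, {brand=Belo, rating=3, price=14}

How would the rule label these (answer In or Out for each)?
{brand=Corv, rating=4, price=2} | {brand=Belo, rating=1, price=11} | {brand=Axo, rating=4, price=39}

Out, Out, In

A rule that fits every label: rating ≥ 2 AND price ≥ 35 — true of each 'In' example, false of each 'Out' one.
{brand=Corv, rating=4, price=2} — rating = 4, price = 2, hence Out. {brand=Belo, rating=1, price=11} — rating = 1, price = 11, hence Out. {brand=Axo, rating=4, price=39} — rating = 4, price = 39, hence In.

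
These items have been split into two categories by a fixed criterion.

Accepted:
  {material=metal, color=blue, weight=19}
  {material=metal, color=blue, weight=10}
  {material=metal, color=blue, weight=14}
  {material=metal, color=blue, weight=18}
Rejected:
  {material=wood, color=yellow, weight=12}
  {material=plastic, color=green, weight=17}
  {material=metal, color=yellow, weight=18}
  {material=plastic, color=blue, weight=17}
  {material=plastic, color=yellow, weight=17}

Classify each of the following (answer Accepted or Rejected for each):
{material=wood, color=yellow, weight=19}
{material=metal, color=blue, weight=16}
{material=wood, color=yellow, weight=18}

'Accepted' ⟺ material is metal AND color is blue.
{material=wood, color=yellow, weight=19}: Rejected (material is wood, color is yellow). {material=metal, color=blue, weight=16}: Accepted (material is metal, color is blue). {material=wood, color=yellow, weight=18}: Rejected (material is wood, color is yellow).

Rejected, Accepted, Rejected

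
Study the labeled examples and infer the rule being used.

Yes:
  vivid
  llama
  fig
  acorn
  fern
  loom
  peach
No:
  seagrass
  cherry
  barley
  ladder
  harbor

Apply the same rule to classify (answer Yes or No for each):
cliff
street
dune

The rule appears to be: length ≤ 5.
Yes: cliff, since length 5.
No: street, since length 6.
Yes: dune, since length 4.

Yes, No, Yes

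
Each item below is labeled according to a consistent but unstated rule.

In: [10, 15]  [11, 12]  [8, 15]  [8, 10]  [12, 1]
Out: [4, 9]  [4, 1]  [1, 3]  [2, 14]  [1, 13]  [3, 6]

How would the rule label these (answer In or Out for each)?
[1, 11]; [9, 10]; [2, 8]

Out, In, Out

The rule appears to be: first ≥ 6.
[1, 11]: Out (first 1).
[9, 10]: In (first 9).
[2, 8]: Out (first 2).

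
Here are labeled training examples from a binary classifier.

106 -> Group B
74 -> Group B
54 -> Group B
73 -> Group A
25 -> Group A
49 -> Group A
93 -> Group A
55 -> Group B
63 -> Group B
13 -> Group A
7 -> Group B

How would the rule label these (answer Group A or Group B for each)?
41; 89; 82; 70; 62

Checking candidate rules against both groups, what survives is: ≡ 1 (mod 4).
41: 41 mod 4 = 1 — matches, so Group A. 89: 89 mod 4 = 1 — matches, so Group A. 82: 82 mod 4 = 2 — does not satisfy this, so Group B. 70: 70 mod 4 = 2 — does not satisfy this, so Group B. 62: 62 mod 4 = 2 — does not satisfy this, so Group B.

Group A, Group A, Group B, Group B, Group B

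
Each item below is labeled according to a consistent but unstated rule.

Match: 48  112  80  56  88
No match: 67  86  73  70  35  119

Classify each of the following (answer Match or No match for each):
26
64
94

Rule: multiple of 4. This holds for each 'Match' example and fails for each 'No match' one.
26: 26 = 4·6 + 2, doesn't match → No match.
64: 64 = 4·16, has this property → Match.
94: 94 = 4·23 + 2, doesn't match → No match.

No match, Match, No match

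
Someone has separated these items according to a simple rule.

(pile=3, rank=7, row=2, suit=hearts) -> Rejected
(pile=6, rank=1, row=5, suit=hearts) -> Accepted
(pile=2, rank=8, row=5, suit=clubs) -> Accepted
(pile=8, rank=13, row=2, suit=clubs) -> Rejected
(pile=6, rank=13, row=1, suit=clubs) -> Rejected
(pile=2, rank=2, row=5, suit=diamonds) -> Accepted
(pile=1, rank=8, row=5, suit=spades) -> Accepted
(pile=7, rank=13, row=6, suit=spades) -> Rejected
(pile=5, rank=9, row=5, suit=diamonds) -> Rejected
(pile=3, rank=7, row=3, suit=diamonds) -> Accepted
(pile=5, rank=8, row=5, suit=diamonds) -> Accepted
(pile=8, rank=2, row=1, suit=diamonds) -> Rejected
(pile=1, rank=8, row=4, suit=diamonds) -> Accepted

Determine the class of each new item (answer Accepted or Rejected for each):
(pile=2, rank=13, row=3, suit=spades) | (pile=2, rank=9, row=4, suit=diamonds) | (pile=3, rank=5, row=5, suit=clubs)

One predicate separates the groups cleanly: rank ≤ 8 AND row ≥ 3.
(pile=2, rank=13, row=3, suit=spades): rank = 13, row = 3 — does not satisfy this, so Rejected. (pile=2, rank=9, row=4, suit=diamonds): rank = 9, row = 4 — does not satisfy this, so Rejected. (pile=3, rank=5, row=5, suit=clubs): rank = 5, row = 5 — fits, so Accepted.

Rejected, Rejected, Accepted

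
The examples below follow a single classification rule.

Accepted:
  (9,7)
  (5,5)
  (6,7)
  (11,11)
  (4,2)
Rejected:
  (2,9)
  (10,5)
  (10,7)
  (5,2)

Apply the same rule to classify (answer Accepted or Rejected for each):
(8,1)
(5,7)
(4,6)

Rejected, Accepted, Accepted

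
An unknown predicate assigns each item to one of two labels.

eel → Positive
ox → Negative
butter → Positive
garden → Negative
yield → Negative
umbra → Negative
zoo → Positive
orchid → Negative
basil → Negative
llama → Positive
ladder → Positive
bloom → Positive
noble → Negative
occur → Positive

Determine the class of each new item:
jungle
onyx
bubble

One predicate separates the groups cleanly: has a double letter.
Negative: jungle, since no doubled letter.
Negative: onyx, since no doubled letter.
Positive: bubble, since 'bb' doubled.

Negative, Negative, Positive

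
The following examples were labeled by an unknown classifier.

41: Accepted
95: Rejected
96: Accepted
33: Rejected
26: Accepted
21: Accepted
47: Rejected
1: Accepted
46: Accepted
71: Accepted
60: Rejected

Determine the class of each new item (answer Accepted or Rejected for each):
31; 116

The rule appears to be: ≡ 1 (mod 5).
31: 31 mod 5 = 1 — qualifies, so Accepted. 116: 116 mod 5 = 1 — qualifies, so Accepted.

Accepted, Accepted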